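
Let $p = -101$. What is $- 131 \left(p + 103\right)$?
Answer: $-262$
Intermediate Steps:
$- 131 \left(p + 103\right) = - 131 \left(-101 + 103\right) = \left(-131\right) 2 = -262$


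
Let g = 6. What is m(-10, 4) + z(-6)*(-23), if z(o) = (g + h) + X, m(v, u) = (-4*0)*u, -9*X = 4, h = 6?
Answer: -2392/9 ≈ -265.78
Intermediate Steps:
X = -4/9 (X = -⅑*4 = -4/9 ≈ -0.44444)
m(v, u) = 0 (m(v, u) = 0*u = 0)
z(o) = 104/9 (z(o) = (6 + 6) - 4/9 = 12 - 4/9 = 104/9)
m(-10, 4) + z(-6)*(-23) = 0 + (104/9)*(-23) = 0 - 2392/9 = -2392/9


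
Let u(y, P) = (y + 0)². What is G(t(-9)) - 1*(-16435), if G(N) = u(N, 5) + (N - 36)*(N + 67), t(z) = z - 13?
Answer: 14309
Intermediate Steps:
t(z) = -13 + z
u(y, P) = y²
G(N) = N² + (-36 + N)*(67 + N) (G(N) = N² + (N - 36)*(N + 67) = N² + (-36 + N)*(67 + N))
G(t(-9)) - 1*(-16435) = (-2412 + 2*(-13 - 9)² + 31*(-13 - 9)) - 1*(-16435) = (-2412 + 2*(-22)² + 31*(-22)) + 16435 = (-2412 + 2*484 - 682) + 16435 = (-2412 + 968 - 682) + 16435 = -2126 + 16435 = 14309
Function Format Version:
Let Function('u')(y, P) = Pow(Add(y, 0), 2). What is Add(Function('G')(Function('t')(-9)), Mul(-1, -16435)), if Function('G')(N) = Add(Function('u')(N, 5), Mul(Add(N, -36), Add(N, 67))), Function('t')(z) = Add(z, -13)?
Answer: 14309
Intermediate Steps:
Function('t')(z) = Add(-13, z)
Function('u')(y, P) = Pow(y, 2)
Function('G')(N) = Add(Pow(N, 2), Mul(Add(-36, N), Add(67, N))) (Function('G')(N) = Add(Pow(N, 2), Mul(Add(N, -36), Add(N, 67))) = Add(Pow(N, 2), Mul(Add(-36, N), Add(67, N))))
Add(Function('G')(Function('t')(-9)), Mul(-1, -16435)) = Add(Add(-2412, Mul(2, Pow(Add(-13, -9), 2)), Mul(31, Add(-13, -9))), Mul(-1, -16435)) = Add(Add(-2412, Mul(2, Pow(-22, 2)), Mul(31, -22)), 16435) = Add(Add(-2412, Mul(2, 484), -682), 16435) = Add(Add(-2412, 968, -682), 16435) = Add(-2126, 16435) = 14309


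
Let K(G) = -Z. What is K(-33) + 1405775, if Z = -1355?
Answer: 1407130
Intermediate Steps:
K(G) = 1355 (K(G) = -1*(-1355) = 1355)
K(-33) + 1405775 = 1355 + 1405775 = 1407130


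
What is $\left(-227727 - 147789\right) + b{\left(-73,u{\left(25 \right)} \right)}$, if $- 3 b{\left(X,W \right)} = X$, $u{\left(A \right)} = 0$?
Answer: $- \frac{1126475}{3} \approx -3.7549 \cdot 10^{5}$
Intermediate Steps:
$b{\left(X,W \right)} = - \frac{X}{3}$
$\left(-227727 - 147789\right) + b{\left(-73,u{\left(25 \right)} \right)} = \left(-227727 - 147789\right) - - \frac{73}{3} = \left(-227727 - 147789\right) + \frac{73}{3} = -375516 + \frac{73}{3} = - \frac{1126475}{3}$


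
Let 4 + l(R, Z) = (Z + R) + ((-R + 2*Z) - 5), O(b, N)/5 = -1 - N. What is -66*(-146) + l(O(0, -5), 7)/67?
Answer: 645624/67 ≈ 9636.2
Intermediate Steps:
O(b, N) = -5 - 5*N (O(b, N) = 5*(-1 - N) = -5 - 5*N)
l(R, Z) = -9 + 3*Z (l(R, Z) = -4 + ((Z + R) + ((-R + 2*Z) - 5)) = -4 + ((R + Z) + (-5 - R + 2*Z)) = -4 + (-5 + 3*Z) = -9 + 3*Z)
-66*(-146) + l(O(0, -5), 7)/67 = -66*(-146) + (-9 + 3*7)/67 = 9636 + (-9 + 21)*(1/67) = 9636 + 12*(1/67) = 9636 + 12/67 = 645624/67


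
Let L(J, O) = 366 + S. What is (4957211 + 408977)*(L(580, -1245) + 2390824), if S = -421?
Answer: 12829315918572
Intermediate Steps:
L(J, O) = -55 (L(J, O) = 366 - 421 = -55)
(4957211 + 408977)*(L(580, -1245) + 2390824) = (4957211 + 408977)*(-55 + 2390824) = 5366188*2390769 = 12829315918572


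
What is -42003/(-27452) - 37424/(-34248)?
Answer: 308235299/117522012 ≈ 2.6228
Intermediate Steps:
-42003/(-27452) - 37424/(-34248) = -42003*(-1/27452) - 37424*(-1/34248) = 42003/27452 + 4678/4281 = 308235299/117522012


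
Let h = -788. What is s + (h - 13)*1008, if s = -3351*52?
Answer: -981660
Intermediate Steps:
s = -174252
s + (h - 13)*1008 = -174252 + (-788 - 13)*1008 = -174252 - 801*1008 = -174252 - 807408 = -981660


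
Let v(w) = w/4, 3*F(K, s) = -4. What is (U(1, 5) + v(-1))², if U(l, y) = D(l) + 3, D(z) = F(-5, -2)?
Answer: 289/144 ≈ 2.0069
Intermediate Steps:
F(K, s) = -4/3 (F(K, s) = (⅓)*(-4) = -4/3)
D(z) = -4/3
v(w) = w/4 (v(w) = w*(¼) = w/4)
U(l, y) = 5/3 (U(l, y) = -4/3 + 3 = 5/3)
(U(1, 5) + v(-1))² = (5/3 + (¼)*(-1))² = (5/3 - ¼)² = (17/12)² = 289/144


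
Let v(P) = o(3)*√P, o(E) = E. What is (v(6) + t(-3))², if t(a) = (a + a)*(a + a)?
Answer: 1350 + 216*√6 ≈ 1879.1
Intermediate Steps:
t(a) = 4*a² (t(a) = (2*a)*(2*a) = 4*a²)
v(P) = 3*√P
(v(6) + t(-3))² = (3*√6 + 4*(-3)²)² = (3*√6 + 4*9)² = (3*√6 + 36)² = (36 + 3*√6)²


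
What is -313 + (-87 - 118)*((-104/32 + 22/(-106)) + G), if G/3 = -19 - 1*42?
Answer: 8037089/212 ≈ 37911.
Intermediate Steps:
G = -183 (G = 3*(-19 - 1*42) = 3*(-19 - 42) = 3*(-61) = -183)
-313 + (-87 - 118)*((-104/32 + 22/(-106)) + G) = -313 + (-87 - 118)*((-104/32 + 22/(-106)) - 183) = -313 - 205*((-104*1/32 + 22*(-1/106)) - 183) = -313 - 205*((-13/4 - 11/53) - 183) = -313 - 205*(-733/212 - 183) = -313 - 205*(-39529/212) = -313 + 8103445/212 = 8037089/212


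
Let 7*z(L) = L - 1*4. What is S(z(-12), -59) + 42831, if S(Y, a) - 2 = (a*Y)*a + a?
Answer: 243722/7 ≈ 34817.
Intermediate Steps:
z(L) = -4/7 + L/7 (z(L) = (L - 1*4)/7 = (L - 4)/7 = (-4 + L)/7 = -4/7 + L/7)
S(Y, a) = 2 + a + Y*a**2 (S(Y, a) = 2 + ((a*Y)*a + a) = 2 + ((Y*a)*a + a) = 2 + (Y*a**2 + a) = 2 + (a + Y*a**2) = 2 + a + Y*a**2)
S(z(-12), -59) + 42831 = (2 - 59 + (-4/7 + (1/7)*(-12))*(-59)**2) + 42831 = (2 - 59 + (-4/7 - 12/7)*3481) + 42831 = (2 - 59 - 16/7*3481) + 42831 = (2 - 59 - 55696/7) + 42831 = -56095/7 + 42831 = 243722/7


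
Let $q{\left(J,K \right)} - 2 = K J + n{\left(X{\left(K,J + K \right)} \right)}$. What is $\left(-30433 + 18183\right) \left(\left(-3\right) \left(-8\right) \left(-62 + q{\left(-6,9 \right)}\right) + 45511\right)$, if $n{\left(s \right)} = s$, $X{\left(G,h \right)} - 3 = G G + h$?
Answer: $-549571750$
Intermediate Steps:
$X{\left(G,h \right)} = 3 + h + G^{2}$ ($X{\left(G,h \right)} = 3 + \left(G G + h\right) = 3 + \left(G^{2} + h\right) = 3 + \left(h + G^{2}\right) = 3 + h + G^{2}$)
$q{\left(J,K \right)} = 5 + J + K + K^{2} + J K$ ($q{\left(J,K \right)} = 2 + \left(K J + \left(3 + \left(J + K\right) + K^{2}\right)\right) = 2 + \left(J K + \left(3 + J + K + K^{2}\right)\right) = 2 + \left(3 + J + K + K^{2} + J K\right) = 5 + J + K + K^{2} + J K$)
$\left(-30433 + 18183\right) \left(\left(-3\right) \left(-8\right) \left(-62 + q{\left(-6,9 \right)}\right) + 45511\right) = \left(-30433 + 18183\right) \left(\left(-3\right) \left(-8\right) \left(-62 + \left(5 - 6 + 9 + 9^{2} - 54\right)\right) + 45511\right) = - 12250 \left(24 \left(-62 + \left(5 - 6 + 9 + 81 - 54\right)\right) + 45511\right) = - 12250 \left(24 \left(-62 + 35\right) + 45511\right) = - 12250 \left(24 \left(-27\right) + 45511\right) = - 12250 \left(-648 + 45511\right) = \left(-12250\right) 44863 = -549571750$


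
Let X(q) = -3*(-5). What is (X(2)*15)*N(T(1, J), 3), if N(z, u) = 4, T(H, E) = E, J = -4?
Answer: 900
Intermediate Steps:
X(q) = 15
(X(2)*15)*N(T(1, J), 3) = (15*15)*4 = 225*4 = 900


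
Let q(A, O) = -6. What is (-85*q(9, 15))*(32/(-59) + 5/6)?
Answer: 8755/59 ≈ 148.39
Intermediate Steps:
(-85*q(9, 15))*(32/(-59) + 5/6) = (-85*(-6))*(32/(-59) + 5/6) = 510*(32*(-1/59) + 5*(⅙)) = 510*(-32/59 + ⅚) = 510*(103/354) = 8755/59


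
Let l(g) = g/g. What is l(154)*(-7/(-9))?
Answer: 7/9 ≈ 0.77778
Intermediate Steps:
l(g) = 1
l(154)*(-7/(-9)) = 1*(-7/(-9)) = 1*(-7*(-⅑)) = 1*(7/9) = 7/9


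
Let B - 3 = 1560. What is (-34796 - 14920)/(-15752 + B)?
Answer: 49716/14189 ≈ 3.5038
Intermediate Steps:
B = 1563 (B = 3 + 1560 = 1563)
(-34796 - 14920)/(-15752 + B) = (-34796 - 14920)/(-15752 + 1563) = -49716/(-14189) = -49716*(-1/14189) = 49716/14189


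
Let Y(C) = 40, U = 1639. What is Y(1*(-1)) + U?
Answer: 1679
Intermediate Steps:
Y(1*(-1)) + U = 40 + 1639 = 1679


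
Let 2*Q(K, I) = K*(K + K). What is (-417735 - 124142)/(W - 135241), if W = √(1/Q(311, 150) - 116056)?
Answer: 1012585791593771/252721529024968 + 120374105*I*√449002095/252721529024968 ≈ 4.0067 + 0.010093*I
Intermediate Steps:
Q(K, I) = K² (Q(K, I) = (K*(K + K))/2 = (K*(2*K))/2 = (2*K²)/2 = K²)
W = 5*I*√449002095/311 (W = √(1/(311²) - 116056) = √(1/96721 - 116056) = √(-11225052375/96721) = 5*I*√449002095/311 ≈ 340.67*I)
(-417735 - 124142)/(W - 135241) = (-417735 - 124142)/(5*I*√449002095/311 - 135241) = -541877/(-135241 + 5*I*√449002095/311)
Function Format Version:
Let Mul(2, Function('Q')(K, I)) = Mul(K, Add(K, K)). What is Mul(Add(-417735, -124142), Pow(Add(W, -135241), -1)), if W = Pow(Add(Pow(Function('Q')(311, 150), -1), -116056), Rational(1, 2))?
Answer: Add(Rational(1012585791593771, 252721529024968), Mul(Rational(120374105, 252721529024968), I, Pow(449002095, Rational(1, 2)))) ≈ Add(4.0067, Mul(0.010093, I))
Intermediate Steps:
Function('Q')(K, I) = Pow(K, 2) (Function('Q')(K, I) = Mul(Rational(1, 2), Mul(K, Add(K, K))) = Mul(Rational(1, 2), Mul(K, Mul(2, K))) = Mul(Rational(1, 2), Mul(2, Pow(K, 2))) = Pow(K, 2))
W = Mul(Rational(5, 311), I, Pow(449002095, Rational(1, 2))) (W = Pow(Add(Pow(Pow(311, 2), -1), -116056), Rational(1, 2)) = Pow(Add(Pow(96721, -1), -116056), Rational(1, 2)) = Pow(Add(Rational(1, 96721), -116056), Rational(1, 2)) = Pow(Rational(-11225052375, 96721), Rational(1, 2)) = Mul(Rational(5, 311), I, Pow(449002095, Rational(1, 2))) ≈ Mul(340.67, I))
Mul(Add(-417735, -124142), Pow(Add(W, -135241), -1)) = Mul(Add(-417735, -124142), Pow(Add(Mul(Rational(5, 311), I, Pow(449002095, Rational(1, 2))), -135241), -1)) = Mul(-541877, Pow(Add(-135241, Mul(Rational(5, 311), I, Pow(449002095, Rational(1, 2)))), -1))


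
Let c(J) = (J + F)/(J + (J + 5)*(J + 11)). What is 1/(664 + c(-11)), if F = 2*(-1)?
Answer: 11/7317 ≈ 0.0015033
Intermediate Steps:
F = -2
c(J) = (-2 + J)/(J + (5 + J)*(11 + J)) (c(J) = (J - 2)/(J + (J + 5)*(J + 11)) = (-2 + J)/(J + (5 + J)*(11 + J)))
1/(664 + c(-11)) = 1/(664 + (-2 - 11)/(55 + (-11)**2 + 17*(-11))) = 1/(664 - 13/(55 + 121 - 187)) = 1/(664 - 13/(-11)) = 1/(664 - 1/11*(-13)) = 1/(664 + 13/11) = 1/(7317/11) = 11/7317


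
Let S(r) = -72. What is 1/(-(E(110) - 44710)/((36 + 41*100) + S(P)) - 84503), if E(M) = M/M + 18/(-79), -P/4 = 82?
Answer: -321056/27126663139 ≈ -1.1835e-5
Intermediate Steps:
P = -328 (P = -4*82 = -328)
E(M) = 61/79 (E(M) = 1 + 18*(-1/79) = 1 - 18/79 = 61/79)
1/(-(E(110) - 44710)/((36 + 41*100) + S(P)) - 84503) = 1/(-(61/79 - 44710)/((36 + 41*100) - 72) - 84503) = 1/(-(-3532029)/(79*((36 + 4100) - 72)) - 84503) = 1/(-(-3532029)/(79*(4136 - 72)) - 84503) = 1/(-(-3532029)/(79*4064) - 84503) = 1/(-1*(-3532029/321056) - 84503) = 1/(3532029/321056 - 84503) = 1/(-27126663139/321056) = -321056/27126663139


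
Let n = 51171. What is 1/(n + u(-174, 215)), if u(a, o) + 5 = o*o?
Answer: 1/97391 ≈ 1.0268e-5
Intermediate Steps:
u(a, o) = -5 + o**2 (u(a, o) = -5 + o*o = -5 + o**2)
1/(n + u(-174, 215)) = 1/(51171 + (-5 + 215**2)) = 1/(51171 + (-5 + 46225)) = 1/(51171 + 46220) = 1/97391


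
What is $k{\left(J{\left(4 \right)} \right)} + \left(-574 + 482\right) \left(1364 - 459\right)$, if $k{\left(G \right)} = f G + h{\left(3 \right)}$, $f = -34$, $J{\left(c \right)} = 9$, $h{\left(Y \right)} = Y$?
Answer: $-83563$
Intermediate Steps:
$k{\left(G \right)} = 3 - 34 G$ ($k{\left(G \right)} = - 34 G + 3 = 3 - 34 G$)
$k{\left(J{\left(4 \right)} \right)} + \left(-574 + 482\right) \left(1364 - 459\right) = \left(3 - 306\right) + \left(-574 + 482\right) \left(1364 - 459\right) = \left(3 - 306\right) - 83260 = -303 - 83260 = -83563$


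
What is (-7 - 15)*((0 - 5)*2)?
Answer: 220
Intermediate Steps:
(-7 - 15)*((0 - 5)*2) = -(-110)*2 = -22*(-10) = 220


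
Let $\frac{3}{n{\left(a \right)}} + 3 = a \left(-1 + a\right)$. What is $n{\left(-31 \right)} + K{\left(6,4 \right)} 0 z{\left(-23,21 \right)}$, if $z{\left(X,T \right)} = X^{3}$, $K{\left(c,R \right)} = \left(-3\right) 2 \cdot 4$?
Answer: $\frac{3}{989} \approx 0.0030334$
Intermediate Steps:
$K{\left(c,R \right)} = -24$ ($K{\left(c,R \right)} = \left(-6\right) 4 = -24$)
$n{\left(a \right)} = \frac{3}{-3 + a \left(-1 + a\right)}$
$n{\left(-31 \right)} + K{\left(6,4 \right)} 0 z{\left(-23,21 \right)} = \frac{3}{-3 + \left(-31\right)^{2} - -31} + \left(-24\right) 0 \left(-23\right)^{3} = \frac{3}{-3 + 961 + 31} + 0 \left(-12167\right) = \frac{3}{989} + 0 = \frac{3}{989}$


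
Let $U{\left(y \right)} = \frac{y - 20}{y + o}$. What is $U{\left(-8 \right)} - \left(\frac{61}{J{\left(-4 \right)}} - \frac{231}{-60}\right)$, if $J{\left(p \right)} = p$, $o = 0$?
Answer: $\frac{149}{10} \approx 14.9$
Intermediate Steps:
$U{\left(y \right)} = \frac{-20 + y}{y}$ ($U{\left(y \right)} = \frac{y - 20}{y + 0} = \frac{-20 + y}{y}$)
$U{\left(-8 \right)} - \left(\frac{61}{J{\left(-4 \right)}} - \frac{231}{-60}\right) = \frac{-20 - 8}{-8} - \left(\frac{61}{-4} - \frac{231}{-60}\right) = \left(- \frac{1}{8}\right) \left(-28\right) - \left(61 \left(- \frac{1}{4}\right) - - \frac{77}{20}\right) = \frac{7}{2} - \left(- \frac{61}{4} + \frac{77}{20}\right) = \frac{7}{2} - - \frac{57}{5} = \frac{7}{2} + \frac{57}{5} = \frac{149}{10}$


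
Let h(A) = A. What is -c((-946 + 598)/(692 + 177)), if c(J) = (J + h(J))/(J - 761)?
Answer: -696/661657 ≈ -0.0010519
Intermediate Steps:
c(J) = 2*J/(-761 + J) (c(J) = (J + J)/(J - 761) = (2*J)/(-761 + J) = 2*J/(-761 + J))
-c((-946 + 598)/(692 + 177)) = -2*(-946 + 598)/(692 + 177)/(-761 + (-946 + 598)/(692 + 177)) = -2*(-348/869)/(-761 - 348/869) = -2*(-348*1/869)/(-761 - 348*1/869) = -2*(-348)/(869*(-761 - 348/869)) = -2*(-348)/(869*(-661657/869)) = -2*(-348)*(-869)/(869*661657) = -1*696/661657 = -696/661657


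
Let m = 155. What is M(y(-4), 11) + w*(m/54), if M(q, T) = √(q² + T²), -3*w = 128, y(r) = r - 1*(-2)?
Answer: -9920/81 + 5*√5 ≈ -111.29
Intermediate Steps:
y(r) = 2 + r (y(r) = r + 2 = 2 + r)
w = -128/3 (w = -⅓*128 = -128/3 ≈ -42.667)
M(q, T) = √(T² + q²)
M(y(-4), 11) + w*(m/54) = √(11² + (2 - 4)²) - 19840/(3*54) = √(121 + (-2)²) - 19840/(3*54) = √(121 + 4) - 128/3*155/54 = √125 - 9920/81 = 5*√5 - 9920/81 = -9920/81 + 5*√5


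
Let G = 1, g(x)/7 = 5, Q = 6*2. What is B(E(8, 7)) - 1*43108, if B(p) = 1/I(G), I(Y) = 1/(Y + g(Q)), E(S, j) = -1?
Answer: -43072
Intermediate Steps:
Q = 12
g(x) = 35 (g(x) = 7*5 = 35)
I(Y) = 1/(35 + Y) (I(Y) = 1/(Y + 35) = 1/(35 + Y))
B(p) = 36 (B(p) = 1/(1/(35 + 1)) = 1/(1/36) = 36)
B(E(8, 7)) - 1*43108 = 36 - 1*43108 = 36 - 43108 = -43072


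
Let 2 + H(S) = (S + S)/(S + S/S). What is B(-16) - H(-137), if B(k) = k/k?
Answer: 67/68 ≈ 0.98529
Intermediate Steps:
B(k) = 1
H(S) = -2 + 2*S/(1 + S) (H(S) = -2 + (S + S)/(S + S/S) = -2 + (2*S)/(S + 1) = -2 + (2*S)/(1 + S) = -2 + 2*S/(1 + S))
B(-16) - H(-137) = 1 - (-2)/(1 - 137) = 1 - (-2)/(-136) = 1 - (-2)*(-1)/136 = 1 - 1*1/68 = 1 - 1/68 = 67/68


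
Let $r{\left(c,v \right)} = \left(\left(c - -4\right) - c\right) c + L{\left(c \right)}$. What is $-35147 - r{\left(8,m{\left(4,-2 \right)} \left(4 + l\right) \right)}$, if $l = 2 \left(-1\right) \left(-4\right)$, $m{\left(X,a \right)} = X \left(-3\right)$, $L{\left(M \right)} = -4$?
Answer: $-35175$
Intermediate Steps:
$m{\left(X,a \right)} = - 3 X$
$l = 8$ ($l = \left(-2\right) \left(-4\right) = 8$)
$r{\left(c,v \right)} = -4 + 4 c$ ($r{\left(c,v \right)} = \left(\left(c - -4\right) - c\right) c - 4 = \left(\left(c + 4\right) - c\right) c - 4 = \left(\left(4 + c\right) - c\right) c - 4 = 4 c - 4 = -4 + 4 c$)
$-35147 - r{\left(8,m{\left(4,-2 \right)} \left(4 + l\right) \right)} = -35147 - \left(-4 + 4 \cdot 8\right) = -35147 - \left(-4 + 32\right) = -35147 - 28 = -35175$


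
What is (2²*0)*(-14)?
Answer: 0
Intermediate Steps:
(2²*0)*(-14) = (4*0)*(-14) = 0*(-14) = 0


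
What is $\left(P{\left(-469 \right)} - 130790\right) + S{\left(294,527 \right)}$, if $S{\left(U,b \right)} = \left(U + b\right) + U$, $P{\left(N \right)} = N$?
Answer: $-130144$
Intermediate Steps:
$S{\left(U,b \right)} = b + 2 U$
$\left(P{\left(-469 \right)} - 130790\right) + S{\left(294,527 \right)} = \left(-469 - 130790\right) + \left(527 + 2 \cdot 294\right) = -131259 + \left(527 + 588\right) = -131259 + 1115 = -130144$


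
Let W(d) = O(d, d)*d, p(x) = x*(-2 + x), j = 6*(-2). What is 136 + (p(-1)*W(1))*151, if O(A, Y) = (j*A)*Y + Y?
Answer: -4847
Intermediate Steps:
j = -12
O(A, Y) = Y - 12*A*Y (O(A, Y) = (-12*A)*Y + Y = -12*A*Y + Y = Y - 12*A*Y)
W(d) = d**2*(1 - 12*d) (W(d) = (d*(1 - 12*d))*d = d**2*(1 - 12*d))
136 + (p(-1)*W(1))*151 = 136 + ((-(-2 - 1))*(1**2*(1 - 12*1)))*151 = 136 + ((-1*(-3))*(1*(1 - 12)))*151 = 136 + (3*(1*(-11)))*151 = 136 + (3*(-11))*151 = 136 - 33*151 = 136 - 4983 = -4847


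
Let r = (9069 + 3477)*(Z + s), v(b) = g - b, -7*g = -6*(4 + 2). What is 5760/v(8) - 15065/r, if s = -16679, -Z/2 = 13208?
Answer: -217998088571/108133974 ≈ -2016.0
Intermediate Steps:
Z = -26416 (Z = -2*13208 = -26416)
g = 36/7 (g = -(-6)*(4 + 2)/7 = -(-6)*6/7 = -⅐*(-36) = 36/7 ≈ 5.1429)
v(b) = 36/7 - b
r = -540669870 (r = (9069 + 3477)*(-26416 - 16679) = 12546*(-43095) = -540669870)
5760/v(8) - 15065/r = 5760/(36/7 - 1*8) - 15065/(-540669870) = 5760/(36/7 - 8) - 15065*(-1/540669870) = 5760/(-20/7) + 3013/108133974 = 5760*(-7/20) + 3013/108133974 = -2016 + 3013/108133974 = -217998088571/108133974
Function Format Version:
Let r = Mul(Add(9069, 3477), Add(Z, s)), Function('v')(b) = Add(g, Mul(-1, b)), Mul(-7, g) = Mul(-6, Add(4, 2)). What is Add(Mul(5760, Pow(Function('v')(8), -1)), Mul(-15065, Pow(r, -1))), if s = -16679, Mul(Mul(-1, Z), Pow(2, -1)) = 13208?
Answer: Rational(-217998088571, 108133974) ≈ -2016.0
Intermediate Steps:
Z = -26416 (Z = Mul(-2, 13208) = -26416)
g = Rational(36, 7) (g = Mul(Rational(-1, 7), Mul(-6, Add(4, 2))) = Mul(Rational(-1, 7), Mul(-6, 6)) = Mul(Rational(-1, 7), -36) = Rational(36, 7) ≈ 5.1429)
Function('v')(b) = Add(Rational(36, 7), Mul(-1, b))
r = -540669870 (r = Mul(Add(9069, 3477), Add(-26416, -16679)) = Mul(12546, -43095) = -540669870)
Add(Mul(5760, Pow(Function('v')(8), -1)), Mul(-15065, Pow(r, -1))) = Add(Mul(5760, Pow(Add(Rational(36, 7), Mul(-1, 8)), -1)), Mul(-15065, Pow(-540669870, -1))) = Add(Mul(5760, Pow(Add(Rational(36, 7), -8), -1)), Mul(-15065, Rational(-1, 540669870))) = Add(Mul(5760, Pow(Rational(-20, 7), -1)), Rational(3013, 108133974)) = Add(Mul(5760, Rational(-7, 20)), Rational(3013, 108133974)) = Add(-2016, Rational(3013, 108133974)) = Rational(-217998088571, 108133974)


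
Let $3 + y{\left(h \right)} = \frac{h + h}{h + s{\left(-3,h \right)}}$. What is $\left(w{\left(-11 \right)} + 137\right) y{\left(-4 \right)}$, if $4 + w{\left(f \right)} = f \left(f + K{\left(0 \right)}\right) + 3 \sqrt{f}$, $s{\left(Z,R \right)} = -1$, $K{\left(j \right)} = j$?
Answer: $- \frac{1778}{5} - \frac{21 i \sqrt{11}}{5} \approx -355.6 - 13.93 i$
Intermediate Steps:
$w{\left(f \right)} = -4 + f^{2} + 3 \sqrt{f}$ ($w{\left(f \right)} = -4 + \left(f \left(f + 0\right) + 3 \sqrt{f}\right) = -4 + \left(f f + 3 \sqrt{f}\right) = -4 + \left(f^{2} + 3 \sqrt{f}\right) = -4 + f^{2} + 3 \sqrt{f}$)
$y{\left(h \right)} = -3 + \frac{2 h}{-1 + h}$ ($y{\left(h \right)} = -3 + \frac{h + h}{h - 1} = -3 + \frac{2 h}{-1 + h}$)
$\left(w{\left(-11 \right)} + 137\right) y{\left(-4 \right)} = \left(\left(-4 + \left(-11\right)^{2} + 3 \sqrt{-11}\right) + 137\right) \frac{3 - -4}{-1 - 4} = \left(\left(-4 + 121 + 3 i \sqrt{11}\right) + 137\right) \frac{3 + 4}{-5} = \left(\left(-4 + 121 + 3 i \sqrt{11}\right) + 137\right) \left(\left(- \frac{1}{5}\right) 7\right) = \left(\left(117 + 3 i \sqrt{11}\right) + 137\right) \left(- \frac{7}{5}\right) = \left(254 + 3 i \sqrt{11}\right) \left(- \frac{7}{5}\right) = - \frac{1778}{5} - \frac{21 i \sqrt{11}}{5}$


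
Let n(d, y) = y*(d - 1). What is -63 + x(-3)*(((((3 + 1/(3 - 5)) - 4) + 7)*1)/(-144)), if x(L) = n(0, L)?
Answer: -6059/96 ≈ -63.115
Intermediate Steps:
n(d, y) = y*(-1 + d)
x(L) = -L (x(L) = L*(-1 + 0) = L*(-1) = -L)
-63 + x(-3)*(((((3 + 1/(3 - 5)) - 4) + 7)*1)/(-144)) = -63 + (-1*(-3))*(((((3 + 1/(3 - 5)) - 4) + 7)*1)/(-144)) = -63 + 3*(((((3 + 1/(-2)) - 4) + 7)*1)*(-1/144)) = -63 + 3*(((((3 - ½) - 4) + 7)*1)*(-1/144)) = -63 + 3*((((5/2 - 4) + 7)*1)*(-1/144)) = -63 + 3*(((-3/2 + 7)*1)*(-1/144)) = -63 + 3*(((11/2)*1)*(-1/144)) = -63 + 3*((11/2)*(-1/144)) = -63 + 3*(-11/288) = -63 - 11/96 = -6059/96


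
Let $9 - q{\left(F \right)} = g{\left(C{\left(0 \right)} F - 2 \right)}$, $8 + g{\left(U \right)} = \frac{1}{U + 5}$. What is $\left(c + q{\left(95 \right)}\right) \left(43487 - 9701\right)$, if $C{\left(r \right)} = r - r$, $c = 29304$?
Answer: $990628044$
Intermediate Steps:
$C{\left(r \right)} = 0$
$g{\left(U \right)} = -8 + \frac{1}{5 + U}$ ($g{\left(U \right)} = -8 + \frac{1}{U + 5} = -8 + \frac{1}{5 + U}$)
$q{\left(F \right)} = \frac{50}{3}$ ($q{\left(F \right)} = 9 - \frac{-39 - 8 \left(0 F - 2\right)}{5 - \left(2 + 0 F\right)} = 9 - \frac{-39 - 8 \left(0 - 2\right)}{5 + \left(0 - 2\right)} = 9 - \frac{-39 - -16}{5 - 2} = 9 - \frac{-39 + 16}{3} = 9 - \frac{1}{3} \left(-23\right) = 9 - - \frac{23}{3} = 9 + \frac{23}{3} = \frac{50}{3}$)
$\left(c + q{\left(95 \right)}\right) \left(43487 - 9701\right) = \left(29304 + \frac{50}{3}\right) \left(43487 - 9701\right) = \frac{87962}{3} \cdot 33786 = 990628044$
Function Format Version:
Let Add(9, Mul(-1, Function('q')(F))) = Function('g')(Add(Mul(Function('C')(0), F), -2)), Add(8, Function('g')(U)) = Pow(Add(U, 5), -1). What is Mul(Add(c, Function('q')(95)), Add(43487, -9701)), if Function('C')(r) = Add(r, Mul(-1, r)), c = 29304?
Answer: 990628044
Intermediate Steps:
Function('C')(r) = 0
Function('g')(U) = Add(-8, Pow(Add(5, U), -1)) (Function('g')(U) = Add(-8, Pow(Add(U, 5), -1)) = Add(-8, Pow(Add(5, U), -1)))
Function('q')(F) = Rational(50, 3) (Function('q')(F) = Add(9, Mul(-1, Mul(Pow(Add(5, Add(Mul(0, F), -2)), -1), Add(-39, Mul(-8, Add(Mul(0, F), -2)))))) = Add(9, Mul(-1, Mul(Pow(Add(5, Add(0, -2)), -1), Add(-39, Mul(-8, Add(0, -2)))))) = Add(9, Mul(-1, Mul(Pow(Add(5, -2), -1), Add(-39, Mul(-8, -2))))) = Add(9, Mul(-1, Mul(Pow(3, -1), Add(-39, 16)))) = Add(9, Mul(-1, Mul(Rational(1, 3), -23))) = Add(9, Mul(-1, Rational(-23, 3))) = Add(9, Rational(23, 3)) = Rational(50, 3))
Mul(Add(c, Function('q')(95)), Add(43487, -9701)) = Mul(Add(29304, Rational(50, 3)), Add(43487, -9701)) = Mul(Rational(87962, 3), 33786) = 990628044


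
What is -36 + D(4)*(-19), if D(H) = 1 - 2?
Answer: -17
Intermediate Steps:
D(H) = -1
-36 + D(4)*(-19) = -36 - 1*(-19) = -36 + 19 = -17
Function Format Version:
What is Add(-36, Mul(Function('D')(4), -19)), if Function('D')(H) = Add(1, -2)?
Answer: -17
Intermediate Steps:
Function('D')(H) = -1
Add(-36, Mul(Function('D')(4), -19)) = Add(-36, Mul(-1, -19)) = Add(-36, 19) = -17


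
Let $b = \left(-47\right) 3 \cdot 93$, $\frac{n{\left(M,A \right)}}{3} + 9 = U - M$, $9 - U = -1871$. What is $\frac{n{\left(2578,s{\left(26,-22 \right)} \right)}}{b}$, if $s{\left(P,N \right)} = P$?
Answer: $\frac{707}{4371} \approx 0.16175$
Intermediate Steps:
$U = 1880$ ($U = 9 - -1871 = 9 + 1871 = 1880$)
$n{\left(M,A \right)} = 5613 - 3 M$ ($n{\left(M,A \right)} = -27 + 3 \left(1880 - M\right) = -27 - \left(-5640 + 3 M\right) = 5613 - 3 M$)
$b = -13113$ ($b = \left(-141\right) 93 = -13113$)
$\frac{n{\left(2578,s{\left(26,-22 \right)} \right)}}{b} = \frac{5613 - 7734}{-13113} = \left(5613 - 7734\right) \left(- \frac{1}{13113}\right) = \left(-2121\right) \left(- \frac{1}{13113}\right) = \frac{707}{4371}$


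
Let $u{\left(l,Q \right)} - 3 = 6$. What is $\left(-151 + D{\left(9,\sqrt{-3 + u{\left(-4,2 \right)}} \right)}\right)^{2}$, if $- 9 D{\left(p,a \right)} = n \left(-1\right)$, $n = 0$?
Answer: $22801$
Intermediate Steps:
$u{\left(l,Q \right)} = 9$ ($u{\left(l,Q \right)} = 3 + 6 = 9$)
$D{\left(p,a \right)} = 0$ ($D{\left(p,a \right)} = - \frac{0 \left(-1\right)}{9} = \left(- \frac{1}{9}\right) 0 = 0$)
$\left(-151 + D{\left(9,\sqrt{-3 + u{\left(-4,2 \right)}} \right)}\right)^{2} = \left(-151 + 0\right)^{2} = \left(-151\right)^{2} = 22801$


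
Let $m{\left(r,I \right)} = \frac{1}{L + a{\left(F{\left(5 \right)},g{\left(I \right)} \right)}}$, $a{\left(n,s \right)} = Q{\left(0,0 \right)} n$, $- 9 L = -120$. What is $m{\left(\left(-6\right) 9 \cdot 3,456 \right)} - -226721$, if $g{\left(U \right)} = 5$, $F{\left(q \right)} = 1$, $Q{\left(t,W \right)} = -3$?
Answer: $\frac{7028354}{31} \approx 2.2672 \cdot 10^{5}$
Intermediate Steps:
$L = \frac{40}{3}$ ($L = \left(- \frac{1}{9}\right) \left(-120\right) = \frac{40}{3} \approx 13.333$)
$a{\left(n,s \right)} = - 3 n$
$m{\left(r,I \right)} = \frac{3}{31}$ ($m{\left(r,I \right)} = \frac{1}{\frac{40}{3} - 3} = \frac{1}{\frac{31}{3}} = \frac{3}{31}$)
$m{\left(\left(-6\right) 9 \cdot 3,456 \right)} - -226721 = \frac{3}{31} - -226721 = \frac{3}{31} + 226721 = \frac{7028354}{31}$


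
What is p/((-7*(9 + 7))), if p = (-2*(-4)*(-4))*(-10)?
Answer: -20/7 ≈ -2.8571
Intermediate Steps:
p = 320 (p = (8*(-4))*(-10) = -32*(-10) = 320)
p/((-7*(9 + 7))) = 320/((-7*(9 + 7))) = 320/((-7*16)) = 320/(-112) = 320*(-1/112) = -20/7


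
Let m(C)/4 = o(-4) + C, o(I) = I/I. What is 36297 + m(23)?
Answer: 36393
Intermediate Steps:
o(I) = 1
m(C) = 4 + 4*C (m(C) = 4*(1 + C) = 4 + 4*C)
36297 + m(23) = 36297 + (4 + 4*23) = 36297 + (4 + 92) = 36297 + 96 = 36393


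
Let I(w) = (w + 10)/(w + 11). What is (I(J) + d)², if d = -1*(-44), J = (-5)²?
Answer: 2621161/1296 ≈ 2022.5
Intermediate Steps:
J = 25
I(w) = (10 + w)/(11 + w)
d = 44
(I(J) + d)² = ((10 + 25)/(11 + 25) + 44)² = (35/36 + 44)² = (1619/36)² = 2621161/1296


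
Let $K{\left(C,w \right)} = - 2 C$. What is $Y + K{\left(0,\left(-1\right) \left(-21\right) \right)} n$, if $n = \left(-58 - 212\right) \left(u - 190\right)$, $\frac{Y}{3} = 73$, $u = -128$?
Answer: $219$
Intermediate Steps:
$Y = 219$ ($Y = 3 \cdot 73 = 219$)
$n = 85860$ ($n = \left(-58 - 212\right) \left(-128 - 190\right) = \left(-270\right) \left(-318\right) = 85860$)
$Y + K{\left(0,\left(-1\right) \left(-21\right) \right)} n = 219 + \left(-2\right) 0 \cdot 85860 = 219 + 0 \cdot 85860 = 219 + 0 = 219$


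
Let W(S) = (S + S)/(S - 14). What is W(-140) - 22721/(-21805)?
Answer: 686031/239855 ≈ 2.8602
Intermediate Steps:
W(S) = 2*S/(-14 + S) (W(S) = (2*S)/(-14 + S) = 2*S/(-14 + S))
W(-140) - 22721/(-21805) = 2*(-140)/(-14 - 140) - 22721/(-21805) = 2*(-140)/(-154) - 22721*(-1/21805) = 2*(-140)*(-1/154) + 22721/21805 = 20/11 + 22721/21805 = 686031/239855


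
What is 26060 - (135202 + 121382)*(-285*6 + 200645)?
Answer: -51043511980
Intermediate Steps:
26060 - (135202 + 121382)*(-285*6 + 200645) = 26060 - 256584*(-1710 + 200645) = 26060 - 256584*198935 = 26060 - 1*51043538040 = 26060 - 51043538040 = -51043511980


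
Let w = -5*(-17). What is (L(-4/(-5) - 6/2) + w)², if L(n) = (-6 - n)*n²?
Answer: 69322276/15625 ≈ 4436.6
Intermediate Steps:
w = 85
L(n) = n²*(-6 - n)
(L(-4/(-5) - 6/2) + w)² = ((-4/(-5) - 6/2)²*(-6 - (-4/(-5) - 6/2)) + 85)² = ((-4*(-⅕) - 6*½)²*(-6 - (-4*(-⅕) - 6*½)) + 85)² = ((⅘ - 3)²*(-6 - (⅘ - 3)) + 85)² = ((-11/5)²*(-6 - 1*(-11/5)) + 85)² = (121*(-6 + 11/5)/25 + 85)² = ((121/25)*(-19/5) + 85)² = (-2299/125 + 85)² = (8326/125)² = 69322276/15625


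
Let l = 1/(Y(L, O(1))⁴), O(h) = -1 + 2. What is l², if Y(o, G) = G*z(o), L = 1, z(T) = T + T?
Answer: 1/256 ≈ 0.0039063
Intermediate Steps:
z(T) = 2*T
O(h) = 1
Y(o, G) = 2*G*o (Y(o, G) = G*(2*o) = 2*G*o)
l = 1/16 (l = 1/((2*1*1)⁴) = 1/(2⁴) = 1/16 ≈ 0.062500)
l² = (1/16)² = 1/256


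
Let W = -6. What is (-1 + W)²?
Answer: 49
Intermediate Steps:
(-1 + W)² = (-1 - 6)² = (-7)² = 49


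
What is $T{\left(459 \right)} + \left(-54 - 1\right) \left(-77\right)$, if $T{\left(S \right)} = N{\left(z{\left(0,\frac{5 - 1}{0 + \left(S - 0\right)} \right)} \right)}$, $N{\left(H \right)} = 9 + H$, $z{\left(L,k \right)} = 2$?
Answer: $4246$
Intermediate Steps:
$T{\left(S \right)} = 11$ ($T{\left(S \right)} = 9 + 2 = 11$)
$T{\left(459 \right)} + \left(-54 - 1\right) \left(-77\right) = 11 + \left(-54 - 1\right) \left(-77\right) = 11 - -4235 = 11 + 4235 = 4246$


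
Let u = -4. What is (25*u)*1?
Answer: -100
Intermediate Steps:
(25*u)*1 = (25*(-4))*1 = -100*1 = -100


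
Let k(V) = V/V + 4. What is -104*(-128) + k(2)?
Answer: 13317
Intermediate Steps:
k(V) = 5 (k(V) = 1 + 4 = 5)
-104*(-128) + k(2) = -104*(-128) + 5 = 13312 + 5 = 13317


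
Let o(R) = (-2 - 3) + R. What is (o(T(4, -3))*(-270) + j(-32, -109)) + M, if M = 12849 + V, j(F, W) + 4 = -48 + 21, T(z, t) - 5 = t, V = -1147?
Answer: 12481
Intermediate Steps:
T(z, t) = 5 + t
j(F, W) = -31 (j(F, W) = -4 + (-48 + 21) = -4 - 27 = -31)
o(R) = -5 + R
M = 11702 (M = 12849 - 1147 = 11702)
(o(T(4, -3))*(-270) + j(-32, -109)) + M = ((-5 + (5 - 3))*(-270) - 31) + 11702 = ((-5 + 2)*(-270) - 31) + 11702 = (-3*(-270) - 31) + 11702 = (810 - 31) + 11702 = 779 + 11702 = 12481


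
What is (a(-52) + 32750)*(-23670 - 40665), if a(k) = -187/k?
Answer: -109574535645/52 ≈ -2.1072e+9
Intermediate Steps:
(a(-52) + 32750)*(-23670 - 40665) = (-187/(-52) + 32750)*(-23670 - 40665) = (-187*(-1/52) + 32750)*(-64335) = (187/52 + 32750)*(-64335) = (1703187/52)*(-64335) = -109574535645/52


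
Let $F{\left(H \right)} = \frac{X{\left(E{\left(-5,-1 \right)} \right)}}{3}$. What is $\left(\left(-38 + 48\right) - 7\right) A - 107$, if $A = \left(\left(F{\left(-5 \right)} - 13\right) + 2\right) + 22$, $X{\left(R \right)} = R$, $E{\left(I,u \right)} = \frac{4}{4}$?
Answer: $-73$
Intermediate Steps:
$E{\left(I,u \right)} = 1$ ($E{\left(I,u \right)} = 4 \cdot \frac{1}{4} = 1$)
$F{\left(H \right)} = \frac{1}{3}$ ($F{\left(H \right)} = 1 \cdot \frac{1}{3} = \frac{1}{3}$)
$A = \frac{34}{3}$ ($A = \left(\left(\frac{1}{3} - 13\right) + 2\right) + 22 = \left(- \frac{38}{3} + 2\right) + 22 = - \frac{32}{3} + 22 = \frac{34}{3} \approx 11.333$)
$\left(\left(-38 + 48\right) - 7\right) A - 107 = \left(\left(-38 + 48\right) - 7\right) \frac{34}{3} - 107 = \left(10 - 7\right) \frac{34}{3} - 107 = 3 \cdot \frac{34}{3} - 107 = 34 - 107 = -73$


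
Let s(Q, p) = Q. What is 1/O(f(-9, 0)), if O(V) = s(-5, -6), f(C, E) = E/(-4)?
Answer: -1/5 ≈ -0.20000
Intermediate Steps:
f(C, E) = -E/4 (f(C, E) = E*(-1/4) = -E/4)
O(V) = -5
1/O(f(-9, 0)) = 1/(-5) = -1/5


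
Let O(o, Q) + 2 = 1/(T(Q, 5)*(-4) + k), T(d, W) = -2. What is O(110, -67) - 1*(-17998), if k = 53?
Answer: 1097757/61 ≈ 17996.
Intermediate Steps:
O(o, Q) = -121/61 (O(o, Q) = -2 + 1/(-2*(-4) + 53) = -2 + 1/(8 + 53) = -2 + 1/61 = -121/61)
O(110, -67) - 1*(-17998) = -121/61 - 1*(-17998) = -121/61 + 17998 = 1097757/61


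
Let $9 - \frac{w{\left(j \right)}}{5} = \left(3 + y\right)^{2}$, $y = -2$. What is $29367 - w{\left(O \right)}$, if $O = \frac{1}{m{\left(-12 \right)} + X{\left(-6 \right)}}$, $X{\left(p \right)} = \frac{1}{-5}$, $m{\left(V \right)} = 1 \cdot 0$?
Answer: $29327$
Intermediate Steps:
$m{\left(V \right)} = 0$
$X{\left(p \right)} = - \frac{1}{5}$
$O = -5$ ($O = \frac{1}{0 - \frac{1}{5}} = \frac{1}{- \frac{1}{5}} = -5$)
$w{\left(j \right)} = 40$ ($w{\left(j \right)} = 45 - 5 \left(3 - 2\right)^{2} = 45 - 5 \cdot 1^{2} = 45 - 5 = 40$)
$29367 - w{\left(O \right)} = 29367 - 40 = 29327$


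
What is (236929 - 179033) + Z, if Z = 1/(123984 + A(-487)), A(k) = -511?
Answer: 7148592809/123473 ≈ 57896.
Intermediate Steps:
Z = 1/123473 (Z = 1/(123984 - 511) = 1/123473 ≈ 8.0989e-6)
(236929 - 179033) + Z = (236929 - 179033) + 1/123473 = 57896 + 1/123473 = 7148592809/123473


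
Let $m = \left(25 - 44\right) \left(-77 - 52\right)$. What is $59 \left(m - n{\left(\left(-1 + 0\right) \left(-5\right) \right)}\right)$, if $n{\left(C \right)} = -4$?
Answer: $144845$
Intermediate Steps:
$m = 2451$ ($m = \left(-19\right) \left(-129\right) = 2451$)
$59 \left(m - n{\left(\left(-1 + 0\right) \left(-5\right) \right)}\right) = 59 \left(2451 - -4\right) = 59 \left(2451 + 4\right) = 59 \cdot 2455 = 144845$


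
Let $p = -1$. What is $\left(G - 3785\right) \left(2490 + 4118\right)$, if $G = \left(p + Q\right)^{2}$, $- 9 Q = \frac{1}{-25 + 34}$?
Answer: $- \frac{164054575888}{6561} \approx -2.5005 \cdot 10^{7}$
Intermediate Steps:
$Q = - \frac{1}{81}$ ($Q = - \frac{1}{9 \left(-25 + 34\right)} = - \frac{1}{9 \cdot 9} = \left(- \frac{1}{9}\right) \frac{1}{9} = - \frac{1}{81} \approx -0.012346$)
$G = \frac{6724}{6561}$ ($G = \left(-1 - \frac{1}{81}\right)^{2} = \left(- \frac{82}{81}\right)^{2} = \frac{6724}{6561} \approx 1.0248$)
$\left(G - 3785\right) \left(2490 + 4118\right) = \left(\frac{6724}{6561} - 3785\right) \left(2490 + 4118\right) = \left(- \frac{24826661}{6561}\right) 6608 = - \frac{164054575888}{6561}$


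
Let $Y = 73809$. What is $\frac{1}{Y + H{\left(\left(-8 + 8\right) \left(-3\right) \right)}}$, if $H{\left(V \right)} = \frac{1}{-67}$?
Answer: $\frac{67}{4945202} \approx 1.3548 \cdot 10^{-5}$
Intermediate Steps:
$H{\left(V \right)} = - \frac{1}{67}$
$\frac{1}{Y + H{\left(\left(-8 + 8\right) \left(-3\right) \right)}} = \frac{1}{73809 - \frac{1}{67}} = \frac{1}{\frac{4945202}{67}} = \frac{67}{4945202}$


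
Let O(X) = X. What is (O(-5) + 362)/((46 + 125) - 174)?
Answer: -119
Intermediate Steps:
(O(-5) + 362)/((46 + 125) - 174) = (-5 + 362)/((46 + 125) - 174) = 357/(171 - 174) = 357/(-3) = 357*(-⅓) = -119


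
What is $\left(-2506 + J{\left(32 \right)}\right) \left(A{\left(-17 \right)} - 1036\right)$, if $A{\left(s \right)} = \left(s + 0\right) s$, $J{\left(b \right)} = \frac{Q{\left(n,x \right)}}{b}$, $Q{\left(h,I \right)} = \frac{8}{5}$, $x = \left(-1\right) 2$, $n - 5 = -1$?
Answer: $\frac{37438893}{20} \approx 1.8719 \cdot 10^{6}$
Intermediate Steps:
$n = 4$ ($n = 5 - 1 = 4$)
$x = -2$
$Q{\left(h,I \right)} = \frac{8}{5}$ ($Q{\left(h,I \right)} = 8 \cdot \frac{1}{5} = \frac{8}{5}$)
$J{\left(b \right)} = \frac{8}{5 b}$
$A{\left(s \right)} = s^{2}$ ($A{\left(s \right)} = s s = s^{2}$)
$\left(-2506 + J{\left(32 \right)}\right) \left(A{\left(-17 \right)} - 1036\right) = \left(-2506 + \frac{8}{5 \cdot 32}\right) \left(\left(-17\right)^{2} - 1036\right) = \left(-2506 + \frac{8}{5} \cdot \frac{1}{32}\right) \left(289 - 1036\right) = \left(-2506 + \frac{1}{20}\right) \left(-747\right) = \left(- \frac{50119}{20}\right) \left(-747\right) = \frac{37438893}{20}$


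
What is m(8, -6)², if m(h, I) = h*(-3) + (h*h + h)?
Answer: 2304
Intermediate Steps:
m(h, I) = h² - 2*h (m(h, I) = -3*h + (h² + h) = -3*h + (h + h²) = h² - 2*h)
m(8, -6)² = (8*(-2 + 8))² = (8*6)² = 48² = 2304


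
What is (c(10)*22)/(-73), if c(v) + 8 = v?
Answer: -44/73 ≈ -0.60274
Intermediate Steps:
c(v) = -8 + v
(c(10)*22)/(-73) = ((-8 + 10)*22)/(-73) = (2*22)*(-1/73) = 44*(-1/73) = -44/73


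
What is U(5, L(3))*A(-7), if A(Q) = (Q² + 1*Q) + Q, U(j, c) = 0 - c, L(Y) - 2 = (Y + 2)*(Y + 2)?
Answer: -945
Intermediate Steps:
L(Y) = 2 + (2 + Y)² (L(Y) = 2 + (Y + 2)*(Y + 2) = 2 + (2 + Y)*(2 + Y) = 2 + (2 + Y)²)
U(j, c) = -c
A(Q) = Q² + 2*Q (A(Q) = (Q² + Q) + Q = (Q + Q²) + Q = Q² + 2*Q)
U(5, L(3))*A(-7) = (-(2 + (2 + 3)²))*(-7*(2 - 7)) = (-(2 + 5²))*(-7*(-5)) = -(2 + 25)*35 = -1*27*35 = -27*35 = -945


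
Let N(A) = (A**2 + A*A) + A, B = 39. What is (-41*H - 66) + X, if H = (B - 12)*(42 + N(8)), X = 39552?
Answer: -157560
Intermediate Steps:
N(A) = A + 2*A**2 (N(A) = (A**2 + A**2) + A = 2*A**2 + A = A + 2*A**2)
H = 4806 (H = (39 - 12)*(42 + 8*(1 + 2*8)) = 27*(42 + 8*(1 + 16)) = 27*(42 + 8*17) = 27*(42 + 136) = 27*178 = 4806)
(-41*H - 66) + X = (-41*4806 - 66) + 39552 = (-197046 - 66) + 39552 = -197112 + 39552 = -157560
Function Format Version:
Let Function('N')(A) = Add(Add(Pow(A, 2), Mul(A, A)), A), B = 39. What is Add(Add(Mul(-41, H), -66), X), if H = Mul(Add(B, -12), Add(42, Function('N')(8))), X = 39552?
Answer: -157560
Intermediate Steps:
Function('N')(A) = Add(A, Mul(2, Pow(A, 2))) (Function('N')(A) = Add(Add(Pow(A, 2), Pow(A, 2)), A) = Add(Mul(2, Pow(A, 2)), A) = Add(A, Mul(2, Pow(A, 2))))
H = 4806 (H = Mul(Add(39, -12), Add(42, Mul(8, Add(1, Mul(2, 8))))) = Mul(27, Add(42, Mul(8, Add(1, 16)))) = Mul(27, Add(42, Mul(8, 17))) = Mul(27, Add(42, 136)) = Mul(27, 178) = 4806)
Add(Add(Mul(-41, H), -66), X) = Add(Add(Mul(-41, 4806), -66), 39552) = Add(Add(-197046, -66), 39552) = Add(-197112, 39552) = -157560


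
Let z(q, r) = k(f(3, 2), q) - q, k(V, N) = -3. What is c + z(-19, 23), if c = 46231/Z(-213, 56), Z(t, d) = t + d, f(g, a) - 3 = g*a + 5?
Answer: -43719/157 ≈ -278.46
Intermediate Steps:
f(g, a) = 8 + a*g (f(g, a) = 3 + (g*a + 5) = 3 + (a*g + 5) = 3 + (5 + a*g) = 8 + a*g)
Z(t, d) = d + t
z(q, r) = -3 - q
c = -46231/157 (c = 46231/(56 - 213) = 46231/(-157) = 46231*(-1/157) = -46231/157 ≈ -294.46)
c + z(-19, 23) = -46231/157 + (-3 - 1*(-19)) = -46231/157 + (-3 + 19) = -46231/157 + 16 = -43719/157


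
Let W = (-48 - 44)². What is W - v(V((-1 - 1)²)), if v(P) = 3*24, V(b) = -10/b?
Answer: 8392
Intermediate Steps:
v(P) = 72
W = 8464 (W = (-92)² = 8464)
W - v(V((-1 - 1)²)) = 8464 - 1*72 = 8464 - 72 = 8392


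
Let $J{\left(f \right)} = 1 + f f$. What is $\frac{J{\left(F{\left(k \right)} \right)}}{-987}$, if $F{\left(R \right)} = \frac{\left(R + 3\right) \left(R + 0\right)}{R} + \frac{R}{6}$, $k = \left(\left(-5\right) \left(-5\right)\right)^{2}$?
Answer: $- \frac{19298485}{35532} \approx -543.13$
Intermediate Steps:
$k = 625$ ($k = 25^{2} = 625$)
$F{\left(R \right)} = 3 + \frac{7 R}{6}$ ($F{\left(R \right)} = \frac{\left(3 + R\right) R}{R} + R \frac{1}{6} = \frac{R \left(3 + R\right)}{R} + \frac{R}{6} = \left(3 + R\right) + \frac{R}{6} = 3 + \frac{7 R}{6}$)
$J{\left(f \right)} = 1 + f^{2}$
$\frac{J{\left(F{\left(k \right)} \right)}}{-987} = \frac{1 + \left(3 + \frac{7}{6} \cdot 625\right)^{2}}{-987} = \left(1 + \left(3 + \frac{4375}{6}\right)^{2}\right) \left(- \frac{1}{987}\right) = \left(1 + \left(\frac{4393}{6}\right)^{2}\right) \left(- \frac{1}{987}\right) = \left(1 + \frac{19298449}{36}\right) \left(- \frac{1}{987}\right) = \frac{19298485}{36} \left(- \frac{1}{987}\right) = - \frac{19298485}{35532}$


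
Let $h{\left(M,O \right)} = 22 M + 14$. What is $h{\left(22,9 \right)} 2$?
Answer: $996$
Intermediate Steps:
$h{\left(M,O \right)} = 14 + 22 M$
$h{\left(22,9 \right)} 2 = \left(14 + 22 \cdot 22\right) 2 = \left(14 + 484\right) 2 = 498 \cdot 2 = 996$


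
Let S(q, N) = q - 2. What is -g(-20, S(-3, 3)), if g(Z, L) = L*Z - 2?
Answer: -98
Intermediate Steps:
S(q, N) = -2 + q
g(Z, L) = -2 + L*Z
-g(-20, S(-3, 3)) = -(-2 + (-2 - 3)*(-20)) = -(-2 - 5*(-20)) = -(-2 + 100) = -1*98 = -98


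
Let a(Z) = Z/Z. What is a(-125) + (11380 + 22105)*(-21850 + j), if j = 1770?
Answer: -672378799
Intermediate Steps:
a(Z) = 1
a(-125) + (11380 + 22105)*(-21850 + j) = 1 + (11380 + 22105)*(-21850 + 1770) = 1 + 33485*(-20080) = 1 - 672378800 = -672378799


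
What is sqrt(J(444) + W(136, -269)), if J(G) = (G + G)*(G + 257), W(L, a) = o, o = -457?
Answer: sqrt(622031) ≈ 788.69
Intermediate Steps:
W(L, a) = -457
J(G) = 2*G*(257 + G) (J(G) = (2*G)*(257 + G) = 2*G*(257 + G))
sqrt(J(444) + W(136, -269)) = sqrt(2*444*(257 + 444) - 457) = sqrt(2*444*701 - 457) = sqrt(622488 - 457) = sqrt(622031)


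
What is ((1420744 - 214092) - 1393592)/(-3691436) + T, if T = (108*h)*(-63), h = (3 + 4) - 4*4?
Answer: 56512240459/922859 ≈ 61236.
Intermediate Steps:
h = -9 (h = 7 - 16 = -9)
T = 61236 (T = (108*(-9))*(-63) = -972*(-63) = 61236)
((1420744 - 214092) - 1393592)/(-3691436) + T = ((1420744 - 214092) - 1393592)/(-3691436) + 61236 = (1206652 - 1393592)*(-1/3691436) + 61236 = -186940*(-1/3691436) + 61236 = 46735/922859 + 61236 = 56512240459/922859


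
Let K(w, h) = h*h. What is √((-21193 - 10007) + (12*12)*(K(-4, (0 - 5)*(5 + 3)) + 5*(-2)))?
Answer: 8*√3090 ≈ 444.70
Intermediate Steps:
K(w, h) = h²
√((-21193 - 10007) + (12*12)*(K(-4, (0 - 5)*(5 + 3)) + 5*(-2))) = √((-21193 - 10007) + (12*12)*(((0 - 5)*(5 + 3))² + 5*(-2))) = √(-31200 + 144*((-5*8)² - 10)) = √(-31200 + 144*((-40)² - 10)) = √(-31200 + 144*(1600 - 10)) = √(-31200 + 144*1590) = √(-31200 + 228960) = √197760 = 8*√3090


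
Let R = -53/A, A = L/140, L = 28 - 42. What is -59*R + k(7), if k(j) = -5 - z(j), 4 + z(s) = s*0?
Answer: -31271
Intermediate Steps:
z(s) = -4 (z(s) = -4 + s*0 = -4 + 0 = -4)
L = -14
A = -⅒ (A = -14/140 = -14*1/140 = -⅒ ≈ -0.10000)
k(j) = -1 (k(j) = -5 - 1*(-4) = -5 + 4 = -1)
R = 530 (R = -53/(-⅒) = -53*(-10) = 530)
-59*R + k(7) = -59*530 - 1 = -31270 - 1 = -31271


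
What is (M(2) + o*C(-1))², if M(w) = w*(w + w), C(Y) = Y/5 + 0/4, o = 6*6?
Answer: 16/25 ≈ 0.64000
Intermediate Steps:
o = 36
C(Y) = Y/5 (C(Y) = Y*(⅕) + 0*(¼) = Y/5 + 0 = Y/5)
M(w) = 2*w² (M(w) = w*(2*w) = 2*w²)
(M(2) + o*C(-1))² = (2*2² + 36*((⅕)*(-1)))² = (2*4 + 36*(-⅕))² = (8 - 36/5)² = (⅘)² = 16/25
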